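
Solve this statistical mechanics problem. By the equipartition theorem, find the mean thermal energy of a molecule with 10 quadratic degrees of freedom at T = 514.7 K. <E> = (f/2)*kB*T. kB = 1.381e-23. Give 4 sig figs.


Step 1: f/2 = 10/2 = 5
Step 2: kB*T = 1.381e-23 * 514.7 = 7.108e-21
Step 3: <E> = 5 * 7.108e-21 = 3.554e-20 J

3.554e-20


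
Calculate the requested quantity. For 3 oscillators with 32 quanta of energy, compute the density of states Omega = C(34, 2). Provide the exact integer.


Step 1: Use binomial coefficient C(34, 2)
Step 2: Numerator = 34! / 32!
Step 3: Denominator = 2!
Step 4: Omega = 561

561


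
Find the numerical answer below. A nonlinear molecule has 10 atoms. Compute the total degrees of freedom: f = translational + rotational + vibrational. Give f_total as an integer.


Step 1: Translational DOF = 3
Step 2: Rotational DOF (nonlinear) = 3
Step 3: Vibrational DOF = 3*10 - 6 = 24
Step 4: Total = 3 + 3 + 24 = 30

30


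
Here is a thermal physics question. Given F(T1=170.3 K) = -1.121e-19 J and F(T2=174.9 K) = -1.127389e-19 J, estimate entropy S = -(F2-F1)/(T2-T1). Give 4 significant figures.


Step 1: dF = F2 - F1 = -1.127389e-19 - (-1.121e-19) = -6.389e-22 J
Step 2: dT = T2 - T1 = 174.9 - 170.3 = 4.6 K
Step 3: S = -dF/dT = -(-6.389e-22)/4.6 = 1.389e-22 J/K

1.389e-22


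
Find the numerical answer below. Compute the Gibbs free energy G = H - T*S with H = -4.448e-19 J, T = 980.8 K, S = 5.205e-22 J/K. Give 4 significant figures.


Step 1: T*S = 980.8 * 5.205e-22 = 5.105e-19 J
Step 2: G = H - T*S = -4.448e-19 - 5.105e-19
Step 3: G = -9.553e-19 J

-9.553e-19


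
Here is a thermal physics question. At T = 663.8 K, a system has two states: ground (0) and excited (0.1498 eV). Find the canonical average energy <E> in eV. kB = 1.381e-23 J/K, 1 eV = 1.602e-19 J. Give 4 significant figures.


Step 1: beta*E = 0.1498*1.602e-19/(1.381e-23*663.8) = 2.618
Step 2: exp(-beta*E) = 0.07296
Step 3: <E> = 0.1498*0.07296/(1+0.07296) = 0.01019 eV

0.01019


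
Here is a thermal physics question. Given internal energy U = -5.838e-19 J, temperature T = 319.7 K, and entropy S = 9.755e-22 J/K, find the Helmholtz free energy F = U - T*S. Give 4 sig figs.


Step 1: T*S = 319.7 * 9.755e-22 = 3.119e-19 J
Step 2: F = U - T*S = -5.838e-19 - 3.119e-19
Step 3: F = -8.957e-19 J

-8.957e-19


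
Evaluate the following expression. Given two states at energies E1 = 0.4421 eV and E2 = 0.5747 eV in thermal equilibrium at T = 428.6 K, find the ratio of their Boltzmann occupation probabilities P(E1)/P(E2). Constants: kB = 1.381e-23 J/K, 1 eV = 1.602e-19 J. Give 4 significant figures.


Step 1: Compute energy difference dE = E1 - E2 = 0.4421 - 0.5747 = -0.1326 eV
Step 2: Convert to Joules: dE_J = -0.1326 * 1.602e-19 = -2.124e-20 J
Step 3: Compute exponent = -dE_J / (kB * T) = -(-2.124e-20) / (1.381e-23 * 428.6) = 3.589
Step 4: P(E1)/P(E2) = exp(3.589) = 36.19

36.19


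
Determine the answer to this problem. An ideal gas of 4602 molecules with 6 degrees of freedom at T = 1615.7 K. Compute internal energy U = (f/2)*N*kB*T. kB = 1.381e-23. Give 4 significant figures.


Step 1: f/2 = 6/2 = 3.0
Step 2: N*kB*T = 4602*1.381e-23*1615.7 = 1.027e-16
Step 3: U = 3.0 * 1.027e-16 = 3.081e-16 J

3.081e-16


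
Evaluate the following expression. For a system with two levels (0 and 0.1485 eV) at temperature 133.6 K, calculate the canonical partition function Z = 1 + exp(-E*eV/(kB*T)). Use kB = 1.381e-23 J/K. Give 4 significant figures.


Step 1: Compute beta*E = E*eV/(kB*T) = 0.1485*1.602e-19/(1.381e-23*133.6) = 12.89
Step 2: exp(-beta*E) = exp(-12.89) = 2.513e-06
Step 3: Z = 1 + 2.513e-06 = 1

1


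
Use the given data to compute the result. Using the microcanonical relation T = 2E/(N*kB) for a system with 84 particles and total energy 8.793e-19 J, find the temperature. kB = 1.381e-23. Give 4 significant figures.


Step 1: Numerator = 2*E = 2*8.793e-19 = 1.759e-18 J
Step 2: Denominator = N*kB = 84*1.381e-23 = 1.16e-21
Step 3: T = 1.759e-18 / 1.16e-21 = 1516 K

1516


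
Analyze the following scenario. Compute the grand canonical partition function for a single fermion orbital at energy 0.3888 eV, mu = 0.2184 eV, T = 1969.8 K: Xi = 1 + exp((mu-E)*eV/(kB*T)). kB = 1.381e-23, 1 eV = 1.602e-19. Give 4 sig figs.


Step 1: (mu - E) = 0.2184 - 0.3888 = -0.1704 eV
Step 2: x = (mu-E)*eV/(kB*T) = -0.1704*1.602e-19/(1.381e-23*1969.8) = -1.003
Step 3: exp(x) = 0.3666
Step 4: Xi = 1 + 0.3666 = 1.367

1.367


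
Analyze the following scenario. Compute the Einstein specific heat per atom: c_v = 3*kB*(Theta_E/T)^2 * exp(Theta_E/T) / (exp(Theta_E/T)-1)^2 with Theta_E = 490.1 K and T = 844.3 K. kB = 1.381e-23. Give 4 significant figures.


Step 1: x = Theta_E/T = 490.1/844.3 = 0.5805
Step 2: x^2 = 0.337
Step 3: exp(x) = 1.787
Step 4: c_v = 3*1.381e-23*0.337*1.787/(1.787-1)^2 = 4.029e-23

4.029e-23


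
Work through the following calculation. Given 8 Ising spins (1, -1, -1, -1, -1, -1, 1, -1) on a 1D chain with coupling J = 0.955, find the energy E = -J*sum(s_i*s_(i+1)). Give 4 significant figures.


Step 1: Nearest-neighbor products: -1, 1, 1, 1, 1, -1, -1
Step 2: Sum of products = 1
Step 3: E = -0.955 * 1 = -0.955

-0.955


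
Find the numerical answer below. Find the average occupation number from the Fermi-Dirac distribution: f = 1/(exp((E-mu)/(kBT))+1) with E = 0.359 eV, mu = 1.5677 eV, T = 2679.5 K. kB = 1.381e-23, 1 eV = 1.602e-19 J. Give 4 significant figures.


Step 1: (E - mu) = 0.359 - 1.5677 = -1.209 eV
Step 2: Convert: (E-mu)*eV = -1.936e-19 J
Step 3: x = (E-mu)*eV/(kB*T) = -5.233
Step 4: f = 1/(exp(-5.233)+1) = 0.9947

0.9947


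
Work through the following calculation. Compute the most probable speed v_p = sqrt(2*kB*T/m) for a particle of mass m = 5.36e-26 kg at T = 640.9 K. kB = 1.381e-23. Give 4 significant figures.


Step 1: Numerator = 2*kB*T = 2*1.381e-23*640.9 = 1.77e-20
Step 2: Ratio = 1.77e-20 / 5.36e-26 = 3.303e+05
Step 3: v_p = sqrt(3.303e+05) = 574.7 m/s

574.7


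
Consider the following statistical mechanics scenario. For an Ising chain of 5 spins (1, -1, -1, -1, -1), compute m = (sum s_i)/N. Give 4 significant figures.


Step 1: Count up spins (+1): 1, down spins (-1): 4
Step 2: Total magnetization M = 1 - 4 = -3
Step 3: m = M/N = -3/5 = -0.6

-0.6


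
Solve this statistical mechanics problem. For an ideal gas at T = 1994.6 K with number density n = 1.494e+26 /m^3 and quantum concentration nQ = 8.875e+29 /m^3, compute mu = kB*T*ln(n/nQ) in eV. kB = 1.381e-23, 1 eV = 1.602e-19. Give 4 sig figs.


Step 1: n/nQ = 1.494e+26/8.875e+29 = 0.0001683
Step 2: ln(n/nQ) = -8.69
Step 3: mu = kB*T*ln(n/nQ) = 2.755e-20*-8.69 = -2.394e-19 J
Step 4: Convert to eV: -2.394e-19/1.602e-19 = -1.494 eV

-1.494


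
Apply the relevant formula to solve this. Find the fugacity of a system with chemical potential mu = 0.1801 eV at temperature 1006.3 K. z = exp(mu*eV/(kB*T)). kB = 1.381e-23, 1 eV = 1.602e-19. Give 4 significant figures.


Step 1: Convert mu to Joules: 0.1801*1.602e-19 = 2.885e-20 J
Step 2: kB*T = 1.381e-23*1006.3 = 1.39e-20 J
Step 3: mu/(kB*T) = 2.076
Step 4: z = exp(2.076) = 7.974

7.974


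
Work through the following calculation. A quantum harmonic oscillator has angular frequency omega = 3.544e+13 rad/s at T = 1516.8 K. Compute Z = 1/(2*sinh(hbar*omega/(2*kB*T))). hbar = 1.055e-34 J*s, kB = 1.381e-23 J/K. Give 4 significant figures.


Step 1: Compute x = hbar*omega/(kB*T) = 1.055e-34*3.544e+13/(1.381e-23*1516.8) = 0.1785
Step 2: x/2 = 0.08925
Step 3: sinh(x/2) = 0.08937
Step 4: Z = 1/(2*0.08937) = 5.595

5.595


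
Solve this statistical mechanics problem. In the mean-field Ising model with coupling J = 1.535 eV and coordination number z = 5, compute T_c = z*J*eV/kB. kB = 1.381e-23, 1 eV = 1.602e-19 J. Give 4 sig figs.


Step 1: z*J = 5*1.535 = 7.675 eV
Step 2: Convert to Joules: 7.675*1.602e-19 = 1.23e-18 J
Step 3: T_c = 1.23e-18 / 1.381e-23 = 8.903e+04 K

8.903e+04


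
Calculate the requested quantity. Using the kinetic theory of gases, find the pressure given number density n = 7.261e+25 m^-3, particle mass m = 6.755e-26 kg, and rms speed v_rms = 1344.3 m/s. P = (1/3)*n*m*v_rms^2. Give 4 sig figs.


Step 1: v_rms^2 = 1344.3^2 = 1.807e+06
Step 2: n*m = 7.261e+25*6.755e-26 = 4.905
Step 3: P = (1/3)*4.905*1.807e+06 = 2.955e+06 Pa

2.955e+06


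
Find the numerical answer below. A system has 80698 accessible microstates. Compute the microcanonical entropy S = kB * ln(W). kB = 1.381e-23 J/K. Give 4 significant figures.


Step 1: ln(W) = ln(80698) = 11.3
Step 2: S = kB * ln(W) = 1.381e-23 * 11.3
Step 3: S = 1.56e-22 J/K

1.56e-22


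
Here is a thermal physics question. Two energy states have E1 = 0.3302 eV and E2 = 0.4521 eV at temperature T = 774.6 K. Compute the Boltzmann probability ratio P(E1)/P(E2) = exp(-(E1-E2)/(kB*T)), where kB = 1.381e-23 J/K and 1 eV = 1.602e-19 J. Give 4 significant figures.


Step 1: Compute energy difference dE = E1 - E2 = 0.3302 - 0.4521 = -0.1219 eV
Step 2: Convert to Joules: dE_J = -0.1219 * 1.602e-19 = -1.953e-20 J
Step 3: Compute exponent = -dE_J / (kB * T) = -(-1.953e-20) / (1.381e-23 * 774.6) = 1.826
Step 4: P(E1)/P(E2) = exp(1.826) = 6.206

6.206


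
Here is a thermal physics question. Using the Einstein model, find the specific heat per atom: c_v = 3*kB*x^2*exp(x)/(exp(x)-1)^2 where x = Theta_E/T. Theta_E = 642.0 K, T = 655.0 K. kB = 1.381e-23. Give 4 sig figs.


Step 1: x = Theta_E/T = 642.0/655.0 = 0.9802
Step 2: x^2 = 0.9607
Step 3: exp(x) = 2.665
Step 4: c_v = 3*1.381e-23*0.9607*2.665/(2.665-1)^2 = 3.827e-23

3.827e-23


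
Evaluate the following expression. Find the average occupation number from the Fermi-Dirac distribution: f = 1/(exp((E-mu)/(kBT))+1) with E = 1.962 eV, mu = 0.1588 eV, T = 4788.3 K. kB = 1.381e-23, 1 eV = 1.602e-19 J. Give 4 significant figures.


Step 1: (E - mu) = 1.962 - 0.1588 = 1.803 eV
Step 2: Convert: (E-mu)*eV = 2.889e-19 J
Step 3: x = (E-mu)*eV/(kB*T) = 4.368
Step 4: f = 1/(exp(4.368)+1) = 0.01251

0.01251


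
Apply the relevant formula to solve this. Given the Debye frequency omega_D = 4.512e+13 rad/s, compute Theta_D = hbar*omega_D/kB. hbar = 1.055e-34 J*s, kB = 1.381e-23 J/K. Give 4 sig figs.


Step 1: hbar*omega_D = 1.055e-34 * 4.512e+13 = 4.76e-21 J
Step 2: Theta_D = 4.76e-21 / 1.381e-23
Step 3: Theta_D = 344.7 K

344.7


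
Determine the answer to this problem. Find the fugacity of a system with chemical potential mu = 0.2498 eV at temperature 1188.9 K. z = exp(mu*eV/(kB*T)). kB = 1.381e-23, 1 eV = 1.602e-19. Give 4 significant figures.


Step 1: Convert mu to Joules: 0.2498*1.602e-19 = 4.002e-20 J
Step 2: kB*T = 1.381e-23*1188.9 = 1.642e-20 J
Step 3: mu/(kB*T) = 2.437
Step 4: z = exp(2.437) = 11.44

11.44


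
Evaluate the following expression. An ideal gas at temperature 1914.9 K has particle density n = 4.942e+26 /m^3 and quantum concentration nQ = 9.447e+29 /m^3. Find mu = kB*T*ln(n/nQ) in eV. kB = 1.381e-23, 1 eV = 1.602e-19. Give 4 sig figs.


Step 1: n/nQ = 4.942e+26/9.447e+29 = 0.0005231
Step 2: ln(n/nQ) = -7.556
Step 3: mu = kB*T*ln(n/nQ) = 2.644e-20*-7.556 = -1.998e-19 J
Step 4: Convert to eV: -1.998e-19/1.602e-19 = -1.247 eV

-1.247


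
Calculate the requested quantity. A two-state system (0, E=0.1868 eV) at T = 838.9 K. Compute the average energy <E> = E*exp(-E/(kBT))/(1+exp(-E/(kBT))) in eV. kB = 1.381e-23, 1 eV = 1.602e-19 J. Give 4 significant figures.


Step 1: beta*E = 0.1868*1.602e-19/(1.381e-23*838.9) = 2.583
Step 2: exp(-beta*E) = 0.07554
Step 3: <E> = 0.1868*0.07554/(1+0.07554) = 0.01312 eV

0.01312


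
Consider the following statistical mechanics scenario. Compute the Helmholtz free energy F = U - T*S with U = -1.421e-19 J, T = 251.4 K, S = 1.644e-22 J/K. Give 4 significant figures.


Step 1: T*S = 251.4 * 1.644e-22 = 4.133e-20 J
Step 2: F = U - T*S = -1.421e-19 - 4.133e-20
Step 3: F = -1.834e-19 J

-1.834e-19


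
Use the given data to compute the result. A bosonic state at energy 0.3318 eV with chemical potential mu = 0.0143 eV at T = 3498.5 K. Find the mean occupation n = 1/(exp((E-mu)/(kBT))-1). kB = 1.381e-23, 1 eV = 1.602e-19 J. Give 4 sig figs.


Step 1: (E - mu) = 0.3175 eV
Step 2: x = (E-mu)*eV/(kB*T) = 0.3175*1.602e-19/(1.381e-23*3498.5) = 1.053
Step 3: exp(x) = 2.866
Step 4: n = 1/(exp(x)-1) = 0.536

0.536


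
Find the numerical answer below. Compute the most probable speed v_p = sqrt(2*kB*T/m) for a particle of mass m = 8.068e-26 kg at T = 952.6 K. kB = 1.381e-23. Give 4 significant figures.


Step 1: Numerator = 2*kB*T = 2*1.381e-23*952.6 = 2.631e-20
Step 2: Ratio = 2.631e-20 / 8.068e-26 = 3.261e+05
Step 3: v_p = sqrt(3.261e+05) = 571.1 m/s

571.1


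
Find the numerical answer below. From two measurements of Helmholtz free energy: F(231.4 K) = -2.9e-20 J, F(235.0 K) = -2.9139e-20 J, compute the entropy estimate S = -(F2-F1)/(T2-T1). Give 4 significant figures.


Step 1: dF = F2 - F1 = -2.9139e-20 - (-2.9e-20) = -1.39e-22 J
Step 2: dT = T2 - T1 = 235.0 - 231.4 = 3.6 K
Step 3: S = -dF/dT = -(-1.39e-22)/3.6 = 3.861e-23 J/K

3.861e-23


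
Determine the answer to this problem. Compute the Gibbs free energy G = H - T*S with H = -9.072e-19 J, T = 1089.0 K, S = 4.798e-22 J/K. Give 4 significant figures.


Step 1: T*S = 1089.0 * 4.798e-22 = 5.225e-19 J
Step 2: G = H - T*S = -9.072e-19 - 5.225e-19
Step 3: G = -1.43e-18 J

-1.43e-18


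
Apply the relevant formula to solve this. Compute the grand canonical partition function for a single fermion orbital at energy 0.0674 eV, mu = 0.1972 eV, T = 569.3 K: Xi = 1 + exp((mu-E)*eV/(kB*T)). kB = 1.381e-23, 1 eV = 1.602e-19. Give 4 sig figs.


Step 1: (mu - E) = 0.1972 - 0.0674 = 0.1298 eV
Step 2: x = (mu-E)*eV/(kB*T) = 0.1298*1.602e-19/(1.381e-23*569.3) = 2.645
Step 3: exp(x) = 14.08
Step 4: Xi = 1 + 14.08 = 15.08

15.08


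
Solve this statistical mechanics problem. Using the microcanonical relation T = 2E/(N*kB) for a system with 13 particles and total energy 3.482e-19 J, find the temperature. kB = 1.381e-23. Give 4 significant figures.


Step 1: Numerator = 2*E = 2*3.482e-19 = 6.964e-19 J
Step 2: Denominator = N*kB = 13*1.381e-23 = 1.795e-22
Step 3: T = 6.964e-19 / 1.795e-22 = 3879 K

3879


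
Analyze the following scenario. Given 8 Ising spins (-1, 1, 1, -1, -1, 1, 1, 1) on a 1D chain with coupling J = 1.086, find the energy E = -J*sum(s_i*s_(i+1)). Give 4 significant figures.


Step 1: Nearest-neighbor products: -1, 1, -1, 1, -1, 1, 1
Step 2: Sum of products = 1
Step 3: E = -1.086 * 1 = -1.086

-1.086


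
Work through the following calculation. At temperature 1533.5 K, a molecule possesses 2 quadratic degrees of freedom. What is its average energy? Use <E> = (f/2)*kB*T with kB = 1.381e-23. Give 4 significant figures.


Step 1: f/2 = 2/2 = 1
Step 2: kB*T = 1.381e-23 * 1533.5 = 2.118e-20
Step 3: <E> = 1 * 2.118e-20 = 2.118e-20 J

2.118e-20


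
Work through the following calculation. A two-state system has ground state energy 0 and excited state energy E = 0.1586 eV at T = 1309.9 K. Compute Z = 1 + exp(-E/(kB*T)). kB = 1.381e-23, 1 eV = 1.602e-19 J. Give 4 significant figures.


Step 1: Compute beta*E = E*eV/(kB*T) = 0.1586*1.602e-19/(1.381e-23*1309.9) = 1.405
Step 2: exp(-beta*E) = exp(-1.405) = 0.2455
Step 3: Z = 1 + 0.2455 = 1.245

1.245


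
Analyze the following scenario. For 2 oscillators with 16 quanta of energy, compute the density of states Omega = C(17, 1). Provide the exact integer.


Step 1: Use binomial coefficient C(17, 1)
Step 2: Numerator = 17! / 16!
Step 3: Denominator = 1!
Step 4: Omega = 17

17


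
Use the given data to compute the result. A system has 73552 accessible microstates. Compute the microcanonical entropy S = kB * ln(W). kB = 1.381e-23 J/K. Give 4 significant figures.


Step 1: ln(W) = ln(73552) = 11.21
Step 2: S = kB * ln(W) = 1.381e-23 * 11.21
Step 3: S = 1.548e-22 J/K

1.548e-22


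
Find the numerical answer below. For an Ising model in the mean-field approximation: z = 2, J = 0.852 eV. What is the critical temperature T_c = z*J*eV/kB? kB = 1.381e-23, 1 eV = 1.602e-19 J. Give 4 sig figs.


Step 1: z*J = 2*0.852 = 1.704 eV
Step 2: Convert to Joules: 1.704*1.602e-19 = 2.73e-19 J
Step 3: T_c = 2.73e-19 / 1.381e-23 = 1.977e+04 K

1.977e+04


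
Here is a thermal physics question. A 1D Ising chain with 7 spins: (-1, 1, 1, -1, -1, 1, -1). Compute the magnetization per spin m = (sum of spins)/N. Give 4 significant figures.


Step 1: Count up spins (+1): 3, down spins (-1): 4
Step 2: Total magnetization M = 3 - 4 = -1
Step 3: m = M/N = -1/7 = -0.1429

-0.1429


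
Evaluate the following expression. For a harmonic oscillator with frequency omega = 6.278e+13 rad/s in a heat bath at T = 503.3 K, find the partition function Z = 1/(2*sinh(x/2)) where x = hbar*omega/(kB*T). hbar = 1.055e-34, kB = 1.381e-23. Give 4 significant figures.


Step 1: Compute x = hbar*omega/(kB*T) = 1.055e-34*6.278e+13/(1.381e-23*503.3) = 0.9529
Step 2: x/2 = 0.4765
Step 3: sinh(x/2) = 0.4947
Step 4: Z = 1/(2*0.4947) = 1.011

1.011


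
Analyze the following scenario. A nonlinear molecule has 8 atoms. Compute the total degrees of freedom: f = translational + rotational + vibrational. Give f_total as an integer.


Step 1: Translational DOF = 3
Step 2: Rotational DOF (nonlinear) = 3
Step 3: Vibrational DOF = 3*8 - 6 = 18
Step 4: Total = 3 + 3 + 18 = 24

24


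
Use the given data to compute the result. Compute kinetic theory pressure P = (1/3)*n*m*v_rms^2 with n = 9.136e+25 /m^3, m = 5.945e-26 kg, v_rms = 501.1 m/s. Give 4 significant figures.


Step 1: v_rms^2 = 501.1^2 = 2.511e+05
Step 2: n*m = 9.136e+25*5.945e-26 = 5.431
Step 3: P = (1/3)*5.431*2.511e+05 = 4.546e+05 Pa

4.546e+05


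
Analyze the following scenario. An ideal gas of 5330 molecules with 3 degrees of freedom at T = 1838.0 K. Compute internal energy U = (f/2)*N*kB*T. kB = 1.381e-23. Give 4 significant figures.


Step 1: f/2 = 3/2 = 1.5
Step 2: N*kB*T = 5330*1.381e-23*1838.0 = 1.353e-16
Step 3: U = 1.5 * 1.353e-16 = 2.029e-16 J

2.029e-16


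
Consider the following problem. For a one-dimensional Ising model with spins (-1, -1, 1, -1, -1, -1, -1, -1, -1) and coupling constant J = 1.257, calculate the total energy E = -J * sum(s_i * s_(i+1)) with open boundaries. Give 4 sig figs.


Step 1: Nearest-neighbor products: 1, -1, -1, 1, 1, 1, 1, 1
Step 2: Sum of products = 4
Step 3: E = -1.257 * 4 = -5.028

-5.028


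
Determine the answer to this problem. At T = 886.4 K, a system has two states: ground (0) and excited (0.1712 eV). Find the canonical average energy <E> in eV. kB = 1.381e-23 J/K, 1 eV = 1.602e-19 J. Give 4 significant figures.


Step 1: beta*E = 0.1712*1.602e-19/(1.381e-23*886.4) = 2.24
Step 2: exp(-beta*E) = 0.1064
Step 3: <E> = 0.1712*0.1064/(1+0.1064) = 0.01646 eV

0.01646


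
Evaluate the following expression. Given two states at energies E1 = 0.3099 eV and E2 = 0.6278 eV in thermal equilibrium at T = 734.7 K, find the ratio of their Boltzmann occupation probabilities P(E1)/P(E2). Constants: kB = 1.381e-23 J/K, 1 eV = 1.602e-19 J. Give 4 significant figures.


Step 1: Compute energy difference dE = E1 - E2 = 0.3099 - 0.6278 = -0.3179 eV
Step 2: Convert to Joules: dE_J = -0.3179 * 1.602e-19 = -5.093e-20 J
Step 3: Compute exponent = -dE_J / (kB * T) = -(-5.093e-20) / (1.381e-23 * 734.7) = 5.019
Step 4: P(E1)/P(E2) = exp(5.019) = 151.3

151.3


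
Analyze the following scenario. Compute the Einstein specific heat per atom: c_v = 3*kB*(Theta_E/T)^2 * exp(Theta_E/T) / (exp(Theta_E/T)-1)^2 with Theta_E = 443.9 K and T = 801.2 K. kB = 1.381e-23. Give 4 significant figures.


Step 1: x = Theta_E/T = 443.9/801.2 = 0.554
Step 2: x^2 = 0.307
Step 3: exp(x) = 1.74
Step 4: c_v = 3*1.381e-23*0.307*1.74/(1.74-1)^2 = 4.039e-23

4.039e-23


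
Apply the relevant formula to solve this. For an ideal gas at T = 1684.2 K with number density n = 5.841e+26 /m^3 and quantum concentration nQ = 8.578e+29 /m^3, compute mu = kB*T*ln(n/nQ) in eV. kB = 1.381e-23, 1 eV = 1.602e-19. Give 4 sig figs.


Step 1: n/nQ = 5.841e+26/8.578e+29 = 0.0006809
Step 2: ln(n/nQ) = -7.292
Step 3: mu = kB*T*ln(n/nQ) = 2.326e-20*-7.292 = -1.696e-19 J
Step 4: Convert to eV: -1.696e-19/1.602e-19 = -1.059 eV

-1.059


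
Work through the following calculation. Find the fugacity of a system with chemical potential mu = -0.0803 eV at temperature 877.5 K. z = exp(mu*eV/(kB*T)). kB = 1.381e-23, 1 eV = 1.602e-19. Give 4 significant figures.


Step 1: Convert mu to Joules: -0.0803*1.602e-19 = -1.286e-20 J
Step 2: kB*T = 1.381e-23*877.5 = 1.212e-20 J
Step 3: mu/(kB*T) = -1.062
Step 4: z = exp(-1.062) = 0.3459

0.3459


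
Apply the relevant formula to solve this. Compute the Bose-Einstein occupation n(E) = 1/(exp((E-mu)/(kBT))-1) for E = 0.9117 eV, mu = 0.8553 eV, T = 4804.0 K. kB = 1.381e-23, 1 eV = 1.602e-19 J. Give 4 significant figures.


Step 1: (E - mu) = 0.0564 eV
Step 2: x = (E-mu)*eV/(kB*T) = 0.0564*1.602e-19/(1.381e-23*4804.0) = 0.1362
Step 3: exp(x) = 1.146
Step 4: n = 1/(exp(x)-1) = 6.854

6.854


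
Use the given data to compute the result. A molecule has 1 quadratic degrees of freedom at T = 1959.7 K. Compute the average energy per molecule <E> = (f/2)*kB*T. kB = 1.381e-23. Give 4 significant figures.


Step 1: f/2 = 1/2 = 0.5
Step 2: kB*T = 1.381e-23 * 1959.7 = 2.706e-20
Step 3: <E> = 0.5 * 2.706e-20 = 1.353e-20 J

1.353e-20


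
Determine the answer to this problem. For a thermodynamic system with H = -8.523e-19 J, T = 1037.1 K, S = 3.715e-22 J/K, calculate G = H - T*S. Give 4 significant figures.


Step 1: T*S = 1037.1 * 3.715e-22 = 3.853e-19 J
Step 2: G = H - T*S = -8.523e-19 - 3.853e-19
Step 3: G = -1.238e-18 J

-1.238e-18


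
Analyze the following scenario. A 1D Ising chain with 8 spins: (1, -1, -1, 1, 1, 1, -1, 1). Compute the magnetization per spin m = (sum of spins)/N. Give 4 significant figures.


Step 1: Count up spins (+1): 5, down spins (-1): 3
Step 2: Total magnetization M = 5 - 3 = 2
Step 3: m = M/N = 2/8 = 0.25

0.25


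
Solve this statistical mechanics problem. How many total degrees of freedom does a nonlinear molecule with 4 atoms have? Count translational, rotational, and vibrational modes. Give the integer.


Step 1: Translational DOF = 3
Step 2: Rotational DOF (nonlinear) = 3
Step 3: Vibrational DOF = 3*4 - 6 = 6
Step 4: Total = 3 + 3 + 6 = 12

12


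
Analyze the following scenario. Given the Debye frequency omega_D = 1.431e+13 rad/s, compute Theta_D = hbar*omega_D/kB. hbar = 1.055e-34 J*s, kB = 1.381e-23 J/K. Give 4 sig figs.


Step 1: hbar*omega_D = 1.055e-34 * 1.431e+13 = 1.51e-21 J
Step 2: Theta_D = 1.51e-21 / 1.381e-23
Step 3: Theta_D = 109.3 K

109.3


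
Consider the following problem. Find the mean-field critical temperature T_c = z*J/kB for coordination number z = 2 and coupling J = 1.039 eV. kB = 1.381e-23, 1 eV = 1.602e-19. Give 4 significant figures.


Step 1: z*J = 2*1.039 = 2.078 eV
Step 2: Convert to Joules: 2.078*1.602e-19 = 3.329e-19 J
Step 3: T_c = 3.329e-19 / 1.381e-23 = 2.411e+04 K

2.411e+04


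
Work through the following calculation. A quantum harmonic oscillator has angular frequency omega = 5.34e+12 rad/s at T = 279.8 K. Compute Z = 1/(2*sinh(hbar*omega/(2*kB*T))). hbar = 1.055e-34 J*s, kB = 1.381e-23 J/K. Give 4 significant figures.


Step 1: Compute x = hbar*omega/(kB*T) = 1.055e-34*5.34e+12/(1.381e-23*279.8) = 0.1458
Step 2: x/2 = 0.0729
Step 3: sinh(x/2) = 0.07296
Step 4: Z = 1/(2*0.07296) = 6.853

6.853


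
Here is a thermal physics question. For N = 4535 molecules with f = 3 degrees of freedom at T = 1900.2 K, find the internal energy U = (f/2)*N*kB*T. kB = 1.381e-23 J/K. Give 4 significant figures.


Step 1: f/2 = 3/2 = 1.5
Step 2: N*kB*T = 4535*1.381e-23*1900.2 = 1.19e-16
Step 3: U = 1.5 * 1.19e-16 = 1.785e-16 J

1.785e-16


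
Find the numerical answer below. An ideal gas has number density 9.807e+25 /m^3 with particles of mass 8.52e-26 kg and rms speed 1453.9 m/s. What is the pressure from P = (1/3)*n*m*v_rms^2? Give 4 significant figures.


Step 1: v_rms^2 = 1453.9^2 = 2.114e+06
Step 2: n*m = 9.807e+25*8.52e-26 = 8.356
Step 3: P = (1/3)*8.356*2.114e+06 = 5.887e+06 Pa

5.887e+06


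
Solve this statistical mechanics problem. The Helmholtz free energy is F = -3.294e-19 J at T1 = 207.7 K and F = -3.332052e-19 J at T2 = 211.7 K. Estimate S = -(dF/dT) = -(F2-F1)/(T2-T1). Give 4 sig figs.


Step 1: dF = F2 - F1 = -3.332052e-19 - (-3.294e-19) = -3.8052e-21 J
Step 2: dT = T2 - T1 = 211.7 - 207.7 = 4 K
Step 3: S = -dF/dT = -(-3.8052e-21)/4 = 9.513e-22 J/K

9.513e-22


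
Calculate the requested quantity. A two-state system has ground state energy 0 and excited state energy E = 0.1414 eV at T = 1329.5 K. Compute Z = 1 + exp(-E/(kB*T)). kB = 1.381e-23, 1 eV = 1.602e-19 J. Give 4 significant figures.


Step 1: Compute beta*E = E*eV/(kB*T) = 0.1414*1.602e-19/(1.381e-23*1329.5) = 1.234
Step 2: exp(-beta*E) = exp(-1.234) = 0.2912
Step 3: Z = 1 + 0.2912 = 1.291

1.291


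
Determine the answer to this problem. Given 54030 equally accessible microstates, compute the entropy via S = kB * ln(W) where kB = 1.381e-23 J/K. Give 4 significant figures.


Step 1: ln(W) = ln(54030) = 10.9
Step 2: S = kB * ln(W) = 1.381e-23 * 10.9
Step 3: S = 1.505e-22 J/K

1.505e-22


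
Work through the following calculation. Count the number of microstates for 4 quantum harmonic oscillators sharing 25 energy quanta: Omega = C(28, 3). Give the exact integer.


Step 1: Use binomial coefficient C(28, 3)
Step 2: Numerator = 28! / 25!
Step 3: Denominator = 3!
Step 4: Omega = 3276

3276


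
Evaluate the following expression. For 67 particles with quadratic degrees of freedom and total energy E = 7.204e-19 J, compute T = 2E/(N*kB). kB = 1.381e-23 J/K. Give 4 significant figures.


Step 1: Numerator = 2*E = 2*7.204e-19 = 1.441e-18 J
Step 2: Denominator = N*kB = 67*1.381e-23 = 9.253e-22
Step 3: T = 1.441e-18 / 9.253e-22 = 1557 K

1557


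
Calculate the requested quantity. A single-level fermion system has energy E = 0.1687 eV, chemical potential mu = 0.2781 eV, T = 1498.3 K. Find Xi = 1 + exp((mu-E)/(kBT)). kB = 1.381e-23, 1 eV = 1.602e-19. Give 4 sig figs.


Step 1: (mu - E) = 0.2781 - 0.1687 = 0.1094 eV
Step 2: x = (mu-E)*eV/(kB*T) = 0.1094*1.602e-19/(1.381e-23*1498.3) = 0.847
Step 3: exp(x) = 2.333
Step 4: Xi = 1 + 2.333 = 3.333

3.333


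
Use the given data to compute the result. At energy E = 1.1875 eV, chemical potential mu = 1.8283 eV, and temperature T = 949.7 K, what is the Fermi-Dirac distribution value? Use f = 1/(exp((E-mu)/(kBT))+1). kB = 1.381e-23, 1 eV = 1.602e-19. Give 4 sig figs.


Step 1: (E - mu) = 1.1875 - 1.8283 = -0.6408 eV
Step 2: Convert: (E-mu)*eV = -1.027e-19 J
Step 3: x = (E-mu)*eV/(kB*T) = -7.827
Step 4: f = 1/(exp(-7.827)+1) = 0.9996

0.9996


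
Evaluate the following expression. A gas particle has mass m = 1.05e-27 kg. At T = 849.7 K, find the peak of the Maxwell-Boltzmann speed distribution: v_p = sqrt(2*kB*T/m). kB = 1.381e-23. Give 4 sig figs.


Step 1: Numerator = 2*kB*T = 2*1.381e-23*849.7 = 2.347e-20
Step 2: Ratio = 2.347e-20 / 1.05e-27 = 2.235e+07
Step 3: v_p = sqrt(2.235e+07) = 4728 m/s

4728


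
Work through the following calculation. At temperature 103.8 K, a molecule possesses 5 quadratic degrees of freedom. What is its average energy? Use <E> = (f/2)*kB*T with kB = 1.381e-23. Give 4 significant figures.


Step 1: f/2 = 5/2 = 2.5
Step 2: kB*T = 1.381e-23 * 103.8 = 1.433e-21
Step 3: <E> = 2.5 * 1.433e-21 = 3.584e-21 J

3.584e-21


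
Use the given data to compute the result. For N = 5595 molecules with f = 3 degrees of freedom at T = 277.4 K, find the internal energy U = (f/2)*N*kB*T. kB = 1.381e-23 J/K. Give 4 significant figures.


Step 1: f/2 = 3/2 = 1.5
Step 2: N*kB*T = 5595*1.381e-23*277.4 = 2.143e-17
Step 3: U = 1.5 * 2.143e-17 = 3.215e-17 J

3.215e-17


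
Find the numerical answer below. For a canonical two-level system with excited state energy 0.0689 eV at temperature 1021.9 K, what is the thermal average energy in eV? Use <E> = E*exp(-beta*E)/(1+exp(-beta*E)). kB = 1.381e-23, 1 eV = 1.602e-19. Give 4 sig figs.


Step 1: beta*E = 0.0689*1.602e-19/(1.381e-23*1021.9) = 0.7821
Step 2: exp(-beta*E) = 0.4574
Step 3: <E> = 0.0689*0.4574/(1+0.4574) = 0.02163 eV

0.02163


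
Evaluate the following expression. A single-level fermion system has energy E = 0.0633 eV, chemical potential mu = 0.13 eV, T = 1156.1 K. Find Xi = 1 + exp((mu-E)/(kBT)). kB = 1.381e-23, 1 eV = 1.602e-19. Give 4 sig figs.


Step 1: (mu - E) = 0.13 - 0.0633 = 0.0667 eV
Step 2: x = (mu-E)*eV/(kB*T) = 0.0667*1.602e-19/(1.381e-23*1156.1) = 0.6693
Step 3: exp(x) = 1.953
Step 4: Xi = 1 + 1.953 = 2.953

2.953


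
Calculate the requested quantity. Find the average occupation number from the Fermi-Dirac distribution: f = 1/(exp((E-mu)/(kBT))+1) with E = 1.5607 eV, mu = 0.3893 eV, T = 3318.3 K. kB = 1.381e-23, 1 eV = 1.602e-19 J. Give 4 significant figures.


Step 1: (E - mu) = 1.5607 - 0.3893 = 1.171 eV
Step 2: Convert: (E-mu)*eV = 1.877e-19 J
Step 3: x = (E-mu)*eV/(kB*T) = 4.095
Step 4: f = 1/(exp(4.095)+1) = 0.01638

0.01638


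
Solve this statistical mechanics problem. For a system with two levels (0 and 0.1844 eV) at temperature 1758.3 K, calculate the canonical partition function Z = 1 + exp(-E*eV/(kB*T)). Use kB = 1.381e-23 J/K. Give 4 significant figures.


Step 1: Compute beta*E = E*eV/(kB*T) = 0.1844*1.602e-19/(1.381e-23*1758.3) = 1.217
Step 2: exp(-beta*E) = exp(-1.217) = 0.2962
Step 3: Z = 1 + 0.2962 = 1.296

1.296


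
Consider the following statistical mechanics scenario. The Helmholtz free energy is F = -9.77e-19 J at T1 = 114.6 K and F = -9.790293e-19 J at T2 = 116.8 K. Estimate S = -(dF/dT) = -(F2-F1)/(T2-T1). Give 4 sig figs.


Step 1: dF = F2 - F1 = -9.790293e-19 - (-9.77e-19) = -2.0293e-21 J
Step 2: dT = T2 - T1 = 116.8 - 114.6 = 2.2 K
Step 3: S = -dF/dT = -(-2.0293e-21)/2.2 = 9.224e-22 J/K

9.224e-22


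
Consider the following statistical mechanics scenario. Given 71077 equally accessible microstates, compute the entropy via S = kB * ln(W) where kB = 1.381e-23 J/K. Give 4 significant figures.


Step 1: ln(W) = ln(71077) = 11.17
Step 2: S = kB * ln(W) = 1.381e-23 * 11.17
Step 3: S = 1.543e-22 J/K

1.543e-22


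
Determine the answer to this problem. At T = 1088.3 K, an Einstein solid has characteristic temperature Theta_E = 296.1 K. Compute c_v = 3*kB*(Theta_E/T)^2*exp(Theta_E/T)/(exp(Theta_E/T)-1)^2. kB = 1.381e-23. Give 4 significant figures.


Step 1: x = Theta_E/T = 296.1/1088.3 = 0.2721
Step 2: x^2 = 0.07403
Step 3: exp(x) = 1.313
Step 4: c_v = 3*1.381e-23*0.07403*1.313/(1.313-1)^2 = 4.118e-23

4.118e-23


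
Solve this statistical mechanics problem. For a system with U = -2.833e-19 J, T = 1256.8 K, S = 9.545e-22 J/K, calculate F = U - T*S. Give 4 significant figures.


Step 1: T*S = 1256.8 * 9.545e-22 = 1.2e-18 J
Step 2: F = U - T*S = -2.833e-19 - 1.2e-18
Step 3: F = -1.483e-18 J

-1.483e-18


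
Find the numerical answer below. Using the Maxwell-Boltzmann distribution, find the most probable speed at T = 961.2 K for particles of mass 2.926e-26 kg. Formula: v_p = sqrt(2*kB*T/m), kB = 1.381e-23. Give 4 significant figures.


Step 1: Numerator = 2*kB*T = 2*1.381e-23*961.2 = 2.655e-20
Step 2: Ratio = 2.655e-20 / 2.926e-26 = 9.073e+05
Step 3: v_p = sqrt(9.073e+05) = 952.5 m/s

952.5


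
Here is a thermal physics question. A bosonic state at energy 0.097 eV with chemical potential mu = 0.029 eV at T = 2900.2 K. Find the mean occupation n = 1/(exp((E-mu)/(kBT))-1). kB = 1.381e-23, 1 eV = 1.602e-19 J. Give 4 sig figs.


Step 1: (E - mu) = 0.068 eV
Step 2: x = (E-mu)*eV/(kB*T) = 0.068*1.602e-19/(1.381e-23*2900.2) = 0.272
Step 3: exp(x) = 1.313
Step 4: n = 1/(exp(x)-1) = 3.199

3.199


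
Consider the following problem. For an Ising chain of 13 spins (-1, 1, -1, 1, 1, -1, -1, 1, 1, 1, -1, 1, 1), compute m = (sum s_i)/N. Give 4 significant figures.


Step 1: Count up spins (+1): 8, down spins (-1): 5
Step 2: Total magnetization M = 8 - 5 = 3
Step 3: m = M/N = 3/13 = 0.2308

0.2308


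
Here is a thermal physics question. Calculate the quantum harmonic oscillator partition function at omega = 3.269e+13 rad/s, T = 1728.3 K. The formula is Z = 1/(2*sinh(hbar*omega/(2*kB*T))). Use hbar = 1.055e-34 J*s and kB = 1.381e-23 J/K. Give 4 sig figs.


Step 1: Compute x = hbar*omega/(kB*T) = 1.055e-34*3.269e+13/(1.381e-23*1728.3) = 0.1445
Step 2: x/2 = 0.07225
Step 3: sinh(x/2) = 0.07231
Step 4: Z = 1/(2*0.07231) = 6.915

6.915


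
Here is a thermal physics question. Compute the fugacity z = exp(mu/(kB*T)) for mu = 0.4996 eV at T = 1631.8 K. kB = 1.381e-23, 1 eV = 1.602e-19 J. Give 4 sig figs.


Step 1: Convert mu to Joules: 0.4996*1.602e-19 = 8.004e-20 J
Step 2: kB*T = 1.381e-23*1631.8 = 2.254e-20 J
Step 3: mu/(kB*T) = 3.552
Step 4: z = exp(3.552) = 34.87

34.87


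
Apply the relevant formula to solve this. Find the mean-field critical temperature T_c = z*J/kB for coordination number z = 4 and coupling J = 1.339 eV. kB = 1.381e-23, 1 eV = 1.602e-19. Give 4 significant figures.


Step 1: z*J = 4*1.339 = 5.356 eV
Step 2: Convert to Joules: 5.356*1.602e-19 = 8.58e-19 J
Step 3: T_c = 8.58e-19 / 1.381e-23 = 6.213e+04 K

6.213e+04


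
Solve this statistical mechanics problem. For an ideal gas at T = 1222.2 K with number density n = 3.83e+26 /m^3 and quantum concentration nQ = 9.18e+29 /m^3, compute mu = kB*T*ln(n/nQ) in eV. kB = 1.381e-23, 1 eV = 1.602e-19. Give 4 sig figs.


Step 1: n/nQ = 3.83e+26/9.18e+29 = 0.0004172
Step 2: ln(n/nQ) = -7.782
Step 3: mu = kB*T*ln(n/nQ) = 1.688e-20*-7.782 = -1.313e-19 J
Step 4: Convert to eV: -1.313e-19/1.602e-19 = -0.8199 eV

-0.8199


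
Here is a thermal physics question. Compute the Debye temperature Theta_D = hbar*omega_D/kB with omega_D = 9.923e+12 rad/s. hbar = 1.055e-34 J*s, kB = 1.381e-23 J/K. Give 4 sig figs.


Step 1: hbar*omega_D = 1.055e-34 * 9.923e+12 = 1.047e-21 J
Step 2: Theta_D = 1.047e-21 / 1.381e-23
Step 3: Theta_D = 75.81 K

75.81


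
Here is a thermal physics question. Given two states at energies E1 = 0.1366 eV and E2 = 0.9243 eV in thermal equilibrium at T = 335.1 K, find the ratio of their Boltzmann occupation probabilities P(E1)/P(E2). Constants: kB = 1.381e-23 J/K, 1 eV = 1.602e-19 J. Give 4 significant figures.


Step 1: Compute energy difference dE = E1 - E2 = 0.1366 - 0.9243 = -0.7877 eV
Step 2: Convert to Joules: dE_J = -0.7877 * 1.602e-19 = -1.262e-19 J
Step 3: Compute exponent = -dE_J / (kB * T) = -(-1.262e-19) / (1.381e-23 * 335.1) = 27.27
Step 4: P(E1)/P(E2) = exp(27.27) = 6.957e+11

6.957e+11


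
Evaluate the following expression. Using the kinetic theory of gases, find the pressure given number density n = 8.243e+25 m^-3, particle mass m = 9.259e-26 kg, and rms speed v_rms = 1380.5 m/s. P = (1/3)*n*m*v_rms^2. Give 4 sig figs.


Step 1: v_rms^2 = 1380.5^2 = 1.906e+06
Step 2: n*m = 8.243e+25*9.259e-26 = 7.632
Step 3: P = (1/3)*7.632*1.906e+06 = 4.848e+06 Pa

4.848e+06


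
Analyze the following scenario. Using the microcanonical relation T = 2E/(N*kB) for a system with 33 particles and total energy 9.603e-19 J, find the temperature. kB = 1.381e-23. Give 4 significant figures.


Step 1: Numerator = 2*E = 2*9.603e-19 = 1.921e-18 J
Step 2: Denominator = N*kB = 33*1.381e-23 = 4.557e-22
Step 3: T = 1.921e-18 / 4.557e-22 = 4214 K

4214


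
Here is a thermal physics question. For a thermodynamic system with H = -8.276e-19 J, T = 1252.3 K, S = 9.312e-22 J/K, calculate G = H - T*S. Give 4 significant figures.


Step 1: T*S = 1252.3 * 9.312e-22 = 1.166e-18 J
Step 2: G = H - T*S = -8.276e-19 - 1.166e-18
Step 3: G = -1.994e-18 J

-1.994e-18


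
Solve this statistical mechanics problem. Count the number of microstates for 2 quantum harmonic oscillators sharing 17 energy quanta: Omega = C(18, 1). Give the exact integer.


Step 1: Use binomial coefficient C(18, 1)
Step 2: Numerator = 18! / 17!
Step 3: Denominator = 1!
Step 4: Omega = 18

18


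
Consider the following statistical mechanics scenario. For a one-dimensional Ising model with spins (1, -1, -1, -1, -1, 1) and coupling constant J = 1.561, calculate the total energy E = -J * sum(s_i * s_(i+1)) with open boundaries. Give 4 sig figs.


Step 1: Nearest-neighbor products: -1, 1, 1, 1, -1
Step 2: Sum of products = 1
Step 3: E = -1.561 * 1 = -1.561

-1.561


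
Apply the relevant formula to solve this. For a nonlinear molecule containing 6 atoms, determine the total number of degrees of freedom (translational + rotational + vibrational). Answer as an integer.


Step 1: Translational DOF = 3
Step 2: Rotational DOF (nonlinear) = 3
Step 3: Vibrational DOF = 3*6 - 6 = 12
Step 4: Total = 3 + 3 + 12 = 18

18


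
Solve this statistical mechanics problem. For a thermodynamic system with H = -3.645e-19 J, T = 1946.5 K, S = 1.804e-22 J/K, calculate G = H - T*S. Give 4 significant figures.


Step 1: T*S = 1946.5 * 1.804e-22 = 3.511e-19 J
Step 2: G = H - T*S = -3.645e-19 - 3.511e-19
Step 3: G = -7.156e-19 J

-7.156e-19


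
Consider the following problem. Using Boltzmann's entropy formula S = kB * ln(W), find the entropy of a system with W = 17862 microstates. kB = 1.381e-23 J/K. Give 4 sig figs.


Step 1: ln(W) = ln(17862) = 9.79
Step 2: S = kB * ln(W) = 1.381e-23 * 9.79
Step 3: S = 1.352e-22 J/K

1.352e-22


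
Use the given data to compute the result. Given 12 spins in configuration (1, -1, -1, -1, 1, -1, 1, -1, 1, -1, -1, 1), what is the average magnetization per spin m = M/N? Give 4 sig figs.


Step 1: Count up spins (+1): 5, down spins (-1): 7
Step 2: Total magnetization M = 5 - 7 = -2
Step 3: m = M/N = -2/12 = -0.1667

-0.1667


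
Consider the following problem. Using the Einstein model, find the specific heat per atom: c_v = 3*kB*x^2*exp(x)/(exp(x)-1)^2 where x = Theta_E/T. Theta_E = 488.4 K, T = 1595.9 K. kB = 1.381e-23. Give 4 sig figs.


Step 1: x = Theta_E/T = 488.4/1595.9 = 0.306
Step 2: x^2 = 0.09366
Step 3: exp(x) = 1.358
Step 4: c_v = 3*1.381e-23*0.09366*1.358/(1.358-1)^2 = 4.111e-23

4.111e-23


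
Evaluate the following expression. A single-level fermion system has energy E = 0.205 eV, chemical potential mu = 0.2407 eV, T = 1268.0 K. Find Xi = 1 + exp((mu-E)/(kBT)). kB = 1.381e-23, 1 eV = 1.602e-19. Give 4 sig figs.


Step 1: (mu - E) = 0.2407 - 0.205 = 0.0357 eV
Step 2: x = (mu-E)*eV/(kB*T) = 0.0357*1.602e-19/(1.381e-23*1268.0) = 0.3266
Step 3: exp(x) = 1.386
Step 4: Xi = 1 + 1.386 = 2.386

2.386


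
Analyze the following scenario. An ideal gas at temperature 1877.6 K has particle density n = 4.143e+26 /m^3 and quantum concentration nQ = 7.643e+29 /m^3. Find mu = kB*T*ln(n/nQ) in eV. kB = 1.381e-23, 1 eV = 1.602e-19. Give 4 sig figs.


Step 1: n/nQ = 4.143e+26/7.643e+29 = 0.0005421
Step 2: ln(n/nQ) = -7.52
Step 3: mu = kB*T*ln(n/nQ) = 2.593e-20*-7.52 = -1.95e-19 J
Step 4: Convert to eV: -1.95e-19/1.602e-19 = -1.217 eV

-1.217


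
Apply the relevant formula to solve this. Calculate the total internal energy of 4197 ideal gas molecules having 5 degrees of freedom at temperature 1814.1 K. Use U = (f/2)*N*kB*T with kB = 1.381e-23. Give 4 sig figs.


Step 1: f/2 = 5/2 = 2.5
Step 2: N*kB*T = 4197*1.381e-23*1814.1 = 1.051e-16
Step 3: U = 2.5 * 1.051e-16 = 2.629e-16 J

2.629e-16


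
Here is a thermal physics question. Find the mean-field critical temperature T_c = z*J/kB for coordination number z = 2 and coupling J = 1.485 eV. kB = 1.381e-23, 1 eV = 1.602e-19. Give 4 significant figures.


Step 1: z*J = 2*1.485 = 2.97 eV
Step 2: Convert to Joules: 2.97*1.602e-19 = 4.758e-19 J
Step 3: T_c = 4.758e-19 / 1.381e-23 = 3.445e+04 K

3.445e+04


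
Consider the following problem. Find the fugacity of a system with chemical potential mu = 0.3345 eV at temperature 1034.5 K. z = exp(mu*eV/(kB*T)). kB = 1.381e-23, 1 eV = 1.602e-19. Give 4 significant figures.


Step 1: Convert mu to Joules: 0.3345*1.602e-19 = 5.359e-20 J
Step 2: kB*T = 1.381e-23*1034.5 = 1.429e-20 J
Step 3: mu/(kB*T) = 3.751
Step 4: z = exp(3.751) = 42.56

42.56
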